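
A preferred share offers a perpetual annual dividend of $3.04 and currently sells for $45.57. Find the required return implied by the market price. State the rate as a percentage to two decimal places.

P = C/r ⇒ r = C/P = $3.04/$45.57 = 0.066711

6.67%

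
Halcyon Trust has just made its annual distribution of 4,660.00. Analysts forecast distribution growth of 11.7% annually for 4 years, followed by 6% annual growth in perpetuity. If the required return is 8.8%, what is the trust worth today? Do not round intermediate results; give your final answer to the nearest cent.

215904.27

D_1 = 5205.22000
D_2 = 5814.23074
D_3 = 6494.49574
D_4 = 7254.35174
Terminal value at year 4: TV = D_4×(1+g_2)/(r−g_2) = 7689.61284/0.028 = 274629.03007
P_0 = D_1/(1+r)^1 + D_2/(1+r)^2 + D_3/(1+r)^3 + D_4/(1+r)^4 + TV/(1+r)^4
    = 4784.20956 + 4911.72985 + 5042.64912 + 5177.05797 + 195988.62301 = 215904.26951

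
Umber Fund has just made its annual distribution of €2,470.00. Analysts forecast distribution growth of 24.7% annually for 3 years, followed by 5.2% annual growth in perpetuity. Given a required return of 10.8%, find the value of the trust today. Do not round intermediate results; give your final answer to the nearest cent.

€75575.73

D_1 = 3080.09000
D_2 = 3840.87223
D_3 = 4789.56767
Terminal value at year 3: TV = D_3×(1+g_2)/(r−g_2) = 5038.62519/0.056 = 89975.44982
P_0 = D_1/(1+r)^1 + D_2/(1+r)^2 + D_3/(1+r)^3 + TV/(1+r)^3
    = 2779.86462 + 3128.60215 + 3521.08924 + 66146.17649 = 75575.73251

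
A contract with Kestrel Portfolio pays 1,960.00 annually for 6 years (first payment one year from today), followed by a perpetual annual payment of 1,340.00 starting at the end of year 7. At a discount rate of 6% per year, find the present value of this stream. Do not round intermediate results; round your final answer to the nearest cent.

25382.07

PV of 6-year annuity: 1,960.00 × [1 − (1+0.06)^−6] / 0.06 = 9637.95568
Perpetuity value at year 6: 1,340.00 / 0.06 = 22333.33333
PV of perpetuity: 22333.33333 / (1+0.06)^6 = 15744.11874
Total PV = 9637.95568 + 15744.11874 = 25382.07442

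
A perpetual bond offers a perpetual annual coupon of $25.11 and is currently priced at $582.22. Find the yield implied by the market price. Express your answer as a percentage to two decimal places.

P = C/r ⇒ r = C/P = $25.11/$582.22 = 0.043128

4.31%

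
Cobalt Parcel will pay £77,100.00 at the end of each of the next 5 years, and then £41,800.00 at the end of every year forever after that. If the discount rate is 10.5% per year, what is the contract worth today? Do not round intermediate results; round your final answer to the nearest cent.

PV of 5-year annuity: £77,100.00 × [1 − (1+0.105)^−5] / 0.105 = 288574.36903
Perpetuity value at year 5: £41,800.00 / 0.105 = 398095.23810
PV of perpetuity: 398095.23810 / (1+0.105)^5 = 241643.76435
Total PV = 288574.36903 + 241643.76435 = 530218.13338

£530218.13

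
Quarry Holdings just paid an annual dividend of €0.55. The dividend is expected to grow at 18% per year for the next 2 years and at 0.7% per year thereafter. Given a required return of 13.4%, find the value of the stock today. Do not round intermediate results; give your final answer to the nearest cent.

€5.89

D_1 = 0.64900
D_2 = 0.76582
Terminal value at year 2: TV = D_2×(1+g_2)/(r−g_2) = 0.77118/0.127 = 6.07229
P_0 = D_1/(1+r)^1 + D_2/(1+r)^2 + TV/(1+r)^2
    = 0.57231 + 0.59553 + 4.72200 = 5.88984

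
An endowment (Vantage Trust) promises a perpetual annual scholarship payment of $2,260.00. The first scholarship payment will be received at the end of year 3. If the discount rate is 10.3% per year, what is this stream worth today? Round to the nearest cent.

Value at end of year 2: C / r = $2,260.00 / 0.103 = $21,941.7476
Discount to today: PV = $21,941.7476 / (1 + 0.103)^2 = $21,941.7476 / 1.216609 = $18,035.17

$18035.17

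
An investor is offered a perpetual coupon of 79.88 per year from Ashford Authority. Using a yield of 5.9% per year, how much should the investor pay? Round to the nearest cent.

Level perpetuity: PV = C / r = 79.88 / 0.059 = 1,353.90

1353.90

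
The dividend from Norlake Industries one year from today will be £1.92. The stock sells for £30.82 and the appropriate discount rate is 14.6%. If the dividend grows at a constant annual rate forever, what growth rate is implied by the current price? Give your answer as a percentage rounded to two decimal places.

P = D₁/(r−g) ⇒ g = r − D₁/P = 0.146 − £1.92/£30.82 = 0.083703

8.37%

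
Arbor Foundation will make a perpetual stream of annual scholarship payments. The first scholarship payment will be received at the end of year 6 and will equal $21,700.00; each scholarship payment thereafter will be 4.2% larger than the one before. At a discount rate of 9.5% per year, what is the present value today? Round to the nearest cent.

Value at end of year 5: C₁ / (r − g) = $21,700.00 / (0.095 − 0.042) = $409,433.9623
Discount to today: PV = $409,433.9623 / (1 + 0.095)^5 = $409,433.9623 / 1.574239 = $260,083.78

$260083.78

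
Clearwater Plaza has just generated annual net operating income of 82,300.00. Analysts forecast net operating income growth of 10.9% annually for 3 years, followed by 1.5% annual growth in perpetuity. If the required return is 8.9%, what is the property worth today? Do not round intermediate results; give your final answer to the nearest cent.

1448269.54

D_1 = 91270.70000
D_2 = 101219.20630
D_3 = 112252.09979
Terminal value at year 3: TV = D_3×(1+g_2)/(r−g_2) = 113935.88128/0.074 = 1539674.07140
P_0 = D_1/(1+r)^1 + D_2/(1+r)^2 + D_3/(1+r)^3 + TV/(1+r)^3
    = 83811.47842 + 85350.71586 + 86918.22212 + 1192189.12769 = 1448269.54408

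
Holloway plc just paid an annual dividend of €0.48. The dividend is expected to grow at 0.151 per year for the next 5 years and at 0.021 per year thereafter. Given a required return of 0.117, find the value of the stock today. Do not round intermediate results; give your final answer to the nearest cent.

D_1 = 0.55248
D_2 = 0.63590
D_3 = 0.73193
D_4 = 0.84245
D_5 = 0.96966
Terminal value at year 5: TV = D_5×(1+g_2)/(r−g_2) = 0.99002/0.096 = 10.31270
P_0 = D_1/(1+r)^1 + D_2/(1+r)^2 + D_3/(1+r)^3 + D_4/(1+r)^4 + D_5/(1+r)^5 + TV/(1+r)^5
    = 0.49461 + 0.50967 + 0.52518 + 0.54117 + 0.55764 + 5.93071 = 8.55897

€8.56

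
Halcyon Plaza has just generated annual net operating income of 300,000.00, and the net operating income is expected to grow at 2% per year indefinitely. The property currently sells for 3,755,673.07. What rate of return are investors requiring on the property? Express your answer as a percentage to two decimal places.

D₁ = 300,000.00 × 1.02 = 306,000.0000
P = D₁/(r − g) ⇒ r = D₁/P + g = 306,000.0000/3,755,673.07 + 0.02 = 0.081477 + 0.02 = 0.101477

10.15%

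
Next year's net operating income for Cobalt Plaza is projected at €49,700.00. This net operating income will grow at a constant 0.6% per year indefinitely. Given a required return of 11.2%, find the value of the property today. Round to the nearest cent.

Growing perpetuity: P = D₁ / (r − g) = €49,700.0000 / (0.112 − 0.006) = €468,867.92

€468867.92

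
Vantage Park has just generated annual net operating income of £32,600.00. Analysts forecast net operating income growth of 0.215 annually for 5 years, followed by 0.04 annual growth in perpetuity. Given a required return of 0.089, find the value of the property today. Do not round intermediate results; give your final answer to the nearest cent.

£1425280.89

D_1 = 39609.00000
D_2 = 48124.93500
D_3 = 58471.79603
D_4 = 71043.23217
D_5 = 86317.52709
Terminal value at year 5: TV = D_5×(1+g_2)/(r−g_2) = 89770.22817/0.049 = 1832045.47287
P_0 = D_1/(1+r)^1 + D_2/(1+r)^2 + D_3/(1+r)^3 + D_4/(1+r)^4 + D_5/(1+r)^5 + TV/(1+r)^5
    = 36371.90083 + 40580.21993 + 45275.45199 + 50513.93404 + 56358.52145 + 1196180.86334 = 1425280.89157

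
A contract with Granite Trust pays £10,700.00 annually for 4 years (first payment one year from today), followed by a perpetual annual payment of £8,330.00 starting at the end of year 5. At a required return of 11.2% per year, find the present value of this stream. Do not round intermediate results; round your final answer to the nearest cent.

£81696.51

PV of 4-year annuity: £10,700.00 × [1 − (1+0.112)^−4] / 0.112 = 33054.91077
Perpetuity value at year 4: £8,330.00 / 0.112 = 74375.00000
PV of perpetuity: 74375.00000 / (1+0.112)^4 = 48641.59750
Total PV = 33054.91077 + 48641.59750 = 81696.50827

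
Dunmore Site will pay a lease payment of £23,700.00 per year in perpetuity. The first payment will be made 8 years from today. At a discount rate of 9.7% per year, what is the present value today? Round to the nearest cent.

£127799.81

Value at end of year 7: C / r = £23,700.00 / 0.097 = £244,329.8969
Discount to today: PV = £244,329.8969 / (1 + 0.097)^7 = £244,329.8969 / 1.911817 = £127,799.81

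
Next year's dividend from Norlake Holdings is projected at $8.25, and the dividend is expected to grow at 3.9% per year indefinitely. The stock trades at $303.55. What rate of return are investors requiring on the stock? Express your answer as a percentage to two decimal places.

6.62%

P = D₁/(r − g) ⇒ r = D₁/P + g = $8.2500/$303.55 + 0.039 = 0.027178 + 0.039 = 0.066178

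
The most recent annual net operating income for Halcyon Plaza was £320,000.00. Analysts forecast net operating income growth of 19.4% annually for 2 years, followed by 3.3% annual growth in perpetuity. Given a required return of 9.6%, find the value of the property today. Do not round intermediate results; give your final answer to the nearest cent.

D_1 = 382080.00000
D_2 = 456203.52000
Terminal value at year 2: TV = D_2×(1+g_2)/(r−g_2) = 471258.23616/0.063 = 7480289.46286
P_0 = D_1/(1+r)^1 + D_2/(1+r)^2 + TV/(1+r)^2
    = 348613.13869 + 379784.75145 + 6227264.25793 = 6955662.14807

£6955662.15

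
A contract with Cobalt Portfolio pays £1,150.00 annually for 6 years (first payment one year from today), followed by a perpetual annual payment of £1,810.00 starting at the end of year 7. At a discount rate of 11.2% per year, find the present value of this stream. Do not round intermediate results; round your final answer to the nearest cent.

£13384.57

PV of 6-year annuity: £1,150.00 × [1 − (1+0.112)^−6] / 0.112 = 4837.21614
Perpetuity value at year 6: £1,810.00 / 0.112 = 16160.71429
PV of perpetuity: 16160.71429 / (1+0.112)^6 = 8547.35671
Total PV = 4837.21614 + 8547.35671 = 13384.57285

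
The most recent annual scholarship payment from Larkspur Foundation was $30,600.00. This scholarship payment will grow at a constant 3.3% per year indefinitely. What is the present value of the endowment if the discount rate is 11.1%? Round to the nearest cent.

$405253.85

D₁ = D₀ × (1 + g) = $30,600.00 × 1.033 = $31,609.8000
Growing perpetuity: P = D₁ / (r − g) = $31,609.8000 / (0.111 − 0.033) = $405,253.85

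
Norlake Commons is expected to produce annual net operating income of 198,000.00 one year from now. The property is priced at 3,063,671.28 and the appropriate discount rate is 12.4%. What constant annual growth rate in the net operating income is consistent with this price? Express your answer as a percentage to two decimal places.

5.94%

P = D₁/(r−g) ⇒ g = r − D₁/P = 0.124 − 198,000.00/3,063,671.28 = 0.059372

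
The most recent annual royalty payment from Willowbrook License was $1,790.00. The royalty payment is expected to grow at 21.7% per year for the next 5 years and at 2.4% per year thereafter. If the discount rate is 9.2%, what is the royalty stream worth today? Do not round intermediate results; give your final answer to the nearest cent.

$58877.69

D_1 = 2178.43000
D_2 = 2651.14931
D_3 = 3226.44871
D_4 = 3926.58808
D_5 = 4778.65769
Terminal value at year 5: TV = D_5×(1+g_2)/(r−g_2) = 4893.34548/0.068 = 71960.96292
P_0 = D_1/(1+r)^1 + D_2/(1+r)^2 + D_3/(1+r)^3 + D_4/(1+r)^4 + D_5/(1+r)^5 + TV/(1+r)^5
    = 1994.89927 + 2223.25312 + 2477.74638 + 2761.37120 + 3077.46222 + 46342.96051 = 58877.69270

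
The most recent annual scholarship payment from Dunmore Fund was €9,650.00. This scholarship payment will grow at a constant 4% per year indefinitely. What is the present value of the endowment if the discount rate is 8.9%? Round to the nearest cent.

D₁ = D₀ × (1 + g) = €9,650.00 × 1.04 = €10,036.0000
Growing perpetuity: P = D₁ / (r − g) = €10,036.0000 / (0.089 − 0.04) = €204,816.33

€204816.33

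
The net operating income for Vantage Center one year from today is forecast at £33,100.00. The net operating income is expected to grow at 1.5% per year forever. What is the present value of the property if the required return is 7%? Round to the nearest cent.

£601818.18

Growing perpetuity: P = D₁ / (r − g) = £33,100.0000 / (0.07 − 0.015) = £601,818.18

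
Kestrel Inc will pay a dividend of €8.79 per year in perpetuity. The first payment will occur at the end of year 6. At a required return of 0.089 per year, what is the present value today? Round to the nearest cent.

Value at end of year 5: C / r = €8.79 / 0.089 = €98.7640
Discount to today: PV = €98.7640 / (1 + 0.089)^5 = €98.7640 / 1.531579 = €64.49

€64.49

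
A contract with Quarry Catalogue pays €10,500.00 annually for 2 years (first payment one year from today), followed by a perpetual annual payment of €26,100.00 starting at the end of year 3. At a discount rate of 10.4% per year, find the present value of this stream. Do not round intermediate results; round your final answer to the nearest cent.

€224031.80

PV of 2-year annuity: €10,500.00 × [1 − (1+0.104)^−2] / 0.104 = 18125.78765
Perpetuity value at year 2: €26,100.00 / 0.104 = 250961.53846
PV of perpetuity: 250961.53846 / (1+0.104)^2 = 205906.00916
Total PV = 18125.78765 + 205906.00916 = 224031.79681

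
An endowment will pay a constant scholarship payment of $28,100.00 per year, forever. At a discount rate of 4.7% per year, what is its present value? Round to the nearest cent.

$597872.34

Level perpetuity: PV = C / r = $28,100.00 / 0.047 = $597,872.34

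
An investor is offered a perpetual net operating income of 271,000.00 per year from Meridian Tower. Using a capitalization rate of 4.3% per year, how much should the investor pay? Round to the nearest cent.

6302325.58

Level perpetuity: PV = C / r = 271,000.00 / 0.043 = 6,302,325.58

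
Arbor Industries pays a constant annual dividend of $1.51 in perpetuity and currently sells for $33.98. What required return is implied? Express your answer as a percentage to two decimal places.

4.44%

P = C/r ⇒ r = C/P = $1.51/$33.98 = 0.044438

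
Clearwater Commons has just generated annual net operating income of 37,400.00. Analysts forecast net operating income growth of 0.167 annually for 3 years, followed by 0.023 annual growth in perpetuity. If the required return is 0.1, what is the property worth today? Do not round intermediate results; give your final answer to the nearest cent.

719754.24

D_1 = 43645.80000
D_2 = 50934.64860
D_3 = 59440.73492
Terminal value at year 3: TV = D_3×(1+g_2)/(r−g_2) = 60807.87182/0.077 = 789712.62103
P_0 = D_1/(1+r)^1 + D_2/(1+r)^2 + D_3/(1+r)^3 + TV/(1+r)^3
    = 39678.00000 + 42094.75091 + 44658.70392 + 593322.78064 = 719754.23547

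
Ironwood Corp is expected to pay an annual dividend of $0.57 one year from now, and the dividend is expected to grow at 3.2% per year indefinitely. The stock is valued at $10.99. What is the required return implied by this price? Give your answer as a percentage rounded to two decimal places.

8.39%

P = D₁/(r − g) ⇒ r = D₁/P + g = $0.5700/$10.99 + 0.032 = 0.051865 + 0.032 = 0.083865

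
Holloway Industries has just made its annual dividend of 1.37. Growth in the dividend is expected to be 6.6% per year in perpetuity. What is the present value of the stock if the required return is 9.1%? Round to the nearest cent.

D₁ = D₀ × (1 + g) = 1.37 × 1.066 = 1.4604
Growing perpetuity: P = D₁ / (r − g) = 1.4604 / (0.091 − 0.066) = 58.42

58.42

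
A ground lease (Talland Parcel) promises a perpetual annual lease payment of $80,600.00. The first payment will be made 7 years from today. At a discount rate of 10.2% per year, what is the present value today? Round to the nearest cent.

Value at end of year 6: C / r = $80,600.00 / 0.102 = $790,196.0784
Discount to today: PV = $790,196.0784 / (1 + 0.102)^6 = $790,196.0784 / 1.790975 = $441,209.96

$441209.96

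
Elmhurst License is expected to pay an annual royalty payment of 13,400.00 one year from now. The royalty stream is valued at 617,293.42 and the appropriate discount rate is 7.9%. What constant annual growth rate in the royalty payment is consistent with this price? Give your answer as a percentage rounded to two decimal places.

5.73%

P = D₁/(r−g) ⇒ g = r − D₁/P = 0.079 − 13,400.00/617,293.42 = 0.057292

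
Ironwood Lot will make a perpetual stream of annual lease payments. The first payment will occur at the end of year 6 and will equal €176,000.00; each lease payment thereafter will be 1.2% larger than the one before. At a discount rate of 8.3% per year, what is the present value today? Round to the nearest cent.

€1663841.82

Value at end of year 5: C₁ / (r − g) = €176,000.00 / (0.083 − 0.012) = €2,478,873.2394
Discount to today: PV = €2,478,873.2394 / (1 + 0.083)^5 = €2,478,873.2394 / 1.489849 = €1,663,841.82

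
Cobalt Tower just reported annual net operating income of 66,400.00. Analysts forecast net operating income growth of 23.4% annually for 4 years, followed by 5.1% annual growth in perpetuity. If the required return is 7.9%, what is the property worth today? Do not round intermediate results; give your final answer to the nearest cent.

D_1 = 81937.60000
D_2 = 101110.99840
D_3 = 124770.97203
D_4 = 153967.37948
Terminal value at year 4: TV = D_4×(1+g_2)/(r−g_2) = 161819.71583/0.028 = 5779275.56547
P_0 = D_1/(1+r)^1 + D_2/(1+r)^2 + D_3/(1+r)^3 + D_4/(1+r)^4 + TV/(1+r)^4
    = 75938.46154 + 86847.13766 + 99322.86179 + 113590.74278 + 4263709.66631 = 4639408.87008

4639408.87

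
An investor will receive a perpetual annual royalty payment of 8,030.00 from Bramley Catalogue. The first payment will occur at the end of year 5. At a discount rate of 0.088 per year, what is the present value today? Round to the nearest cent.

65120.43

Value at end of year 4: C / r = 8,030.00 / 0.088 = 91,250.0000
Discount to today: PV = 91,250.0000 / (1 + 0.088)^4 = 91,250.0000 / 1.401250 = 65,120.43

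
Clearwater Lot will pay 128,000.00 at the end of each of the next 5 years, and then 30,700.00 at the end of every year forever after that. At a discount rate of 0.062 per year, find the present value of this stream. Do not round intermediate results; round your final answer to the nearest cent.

PV of 5-year annuity: 128,000.00 × [1 − (1+0.062)^−5] / 0.062 = 536261.58271
Perpetuity value at year 5: 30,700.00 / 0.062 = 495161.29032
PV of perpetuity: 495161.29032 / (1+0.062)^5 = 366542.30134
Total PV = 536261.58271 + 366542.30134 = 902803.88406

902803.88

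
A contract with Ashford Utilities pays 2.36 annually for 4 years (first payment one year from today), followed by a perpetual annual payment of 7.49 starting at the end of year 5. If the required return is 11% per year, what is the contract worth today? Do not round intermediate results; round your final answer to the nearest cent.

52.18

PV of 4-year annuity: 2.36 × [1 − (1+0.11)^−4] / 0.11 = 7.32177
Perpetuity value at year 4: 7.49 / 0.11 = 68.09091
PV of perpetuity: 68.09091 / (1+0.11)^4 = 44.85359
Total PV = 7.32177 + 44.85359 = 52.17536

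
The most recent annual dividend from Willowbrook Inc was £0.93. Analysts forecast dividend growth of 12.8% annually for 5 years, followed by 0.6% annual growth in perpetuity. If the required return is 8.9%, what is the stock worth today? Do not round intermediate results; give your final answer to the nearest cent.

£18.61

D_1 = 1.04904
D_2 = 1.18332
D_3 = 1.33478
D_4 = 1.50563
D_5 = 1.69835
Terminal value at year 5: TV = D_5×(1+g_2)/(r−g_2) = 1.70855/0.083 = 20.58488
P_0 = D_1/(1+r)^1 + D_2/(1+r)^2 + D_3/(1+r)^3 + D_4/(1+r)^4 + D_5/(1+r)^5 + TV/(1+r)^5
    = 0.96331 + 0.99780 + 1.03354 + 1.07055 + 1.10889 + 13.44030 = 18.61439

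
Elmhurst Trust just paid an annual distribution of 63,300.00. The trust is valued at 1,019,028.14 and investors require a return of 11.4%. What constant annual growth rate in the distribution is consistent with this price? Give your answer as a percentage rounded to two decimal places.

P = D₀(1+g)/(r−g) ⇒ P(r−g) = D₀(1+g) ⇒ g(P+D₀) = P·r − D₀
g = (P·r − D₀)/(P + D₀) = (1,019,028.14×0.114 − 63,300.00) / (1,019,028.14 + 63,300.00) = 0.048848

4.88%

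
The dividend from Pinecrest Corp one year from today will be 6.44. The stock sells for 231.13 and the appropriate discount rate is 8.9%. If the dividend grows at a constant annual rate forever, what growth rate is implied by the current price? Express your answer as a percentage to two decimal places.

P = D₁/(r−g) ⇒ g = r − D₁/P = 0.089 − 6.44/231.13 = 0.061137

6.11%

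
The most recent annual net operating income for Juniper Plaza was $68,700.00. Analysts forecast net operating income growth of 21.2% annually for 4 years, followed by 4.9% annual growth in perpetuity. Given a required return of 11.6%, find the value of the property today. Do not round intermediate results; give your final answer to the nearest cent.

$1835476.76

D_1 = 83264.40000
D_2 = 100916.45280
D_3 = 122310.74079
D_4 = 148240.61784
Terminal value at year 4: TV = D_4×(1+g_2)/(r−g_2) = 155504.40812/0.067 = 2320961.31517
P_0 = D_1/(1+r)^1 + D_2/(1+r)^2 + D_3/(1+r)^3 + D_4/(1+r)^4 + TV/(1+r)^4
    = 74609.67742 + 81027.71419 + 87997.84014 + 95567.54682 + 1496273.97926 = 1835476.75783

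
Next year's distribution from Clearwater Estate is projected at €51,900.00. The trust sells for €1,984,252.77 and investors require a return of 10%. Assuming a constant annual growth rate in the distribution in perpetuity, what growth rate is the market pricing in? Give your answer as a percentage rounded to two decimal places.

7.38%

P = D₁/(r−g) ⇒ g = r − D₁/P = 0.1 − €51,900.00/€1,984,252.77 = 0.073844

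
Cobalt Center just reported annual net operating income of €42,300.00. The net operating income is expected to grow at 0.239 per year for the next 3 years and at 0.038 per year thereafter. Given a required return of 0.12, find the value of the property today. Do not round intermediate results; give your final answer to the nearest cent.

D_1 = 52409.70000
D_2 = 64935.61830
D_3 = 80455.23107
Terminal value at year 3: TV = D_3×(1+g_2)/(r−g_2) = 83512.52985/0.082 = 1018445.48603
P_0 = D_1/(1+r)^1 + D_2/(1+r)^2 + D_3/(1+r)^3 + TV/(1+r)^3
    = 46794.37500 + 51766.27734 + 57266.44431 + 724909.38043 = 880736.47709

€880736.48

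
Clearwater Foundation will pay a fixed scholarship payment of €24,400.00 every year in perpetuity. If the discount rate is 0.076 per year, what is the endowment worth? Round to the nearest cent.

€321052.63

Level perpetuity: PV = C / r = €24,400.00 / 0.076 = €321,052.63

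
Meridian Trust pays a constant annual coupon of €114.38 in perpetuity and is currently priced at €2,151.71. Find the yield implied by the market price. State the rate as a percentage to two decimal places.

5.32%

P = C/r ⇒ r = C/P = €114.38/€2,151.71 = 0.053158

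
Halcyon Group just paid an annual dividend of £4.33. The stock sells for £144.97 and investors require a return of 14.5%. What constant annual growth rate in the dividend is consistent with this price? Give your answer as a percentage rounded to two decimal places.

11.18%

P = D₀(1+g)/(r−g) ⇒ P(r−g) = D₀(1+g) ⇒ g(P+D₀) = P·r − D₀
g = (P·r − D₀)/(P + D₀) = (£144.97×0.145 − £4.33) / (£144.97 + £4.33) = 0.111793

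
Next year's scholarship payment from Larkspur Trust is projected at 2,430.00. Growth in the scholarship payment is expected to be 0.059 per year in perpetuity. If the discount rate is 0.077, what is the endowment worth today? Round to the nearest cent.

135000.00

Growing perpetuity: P = D₁ / (r − g) = 2,430.0000 / (0.077 − 0.059) = 135,000.00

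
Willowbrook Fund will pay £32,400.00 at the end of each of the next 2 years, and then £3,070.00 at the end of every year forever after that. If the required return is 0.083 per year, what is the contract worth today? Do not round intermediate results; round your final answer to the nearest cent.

£89076.76

PV of 2-year annuity: £32,400.00 × [1 − (1+0.083)^−2] / 0.083 = 57540.99493
Perpetuity value at year 2: £3,070.00 / 0.083 = 36987.95181
PV of perpetuity: 36987.95181 / (1+0.083)^2 = 31535.76494
Total PV = 57540.99493 + 31535.76494 = 89076.75987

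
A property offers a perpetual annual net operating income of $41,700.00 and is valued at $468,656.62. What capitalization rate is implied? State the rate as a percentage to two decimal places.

P = C/r ⇒ r = C/P = $41,700.00/$468,656.62 = 0.088978

8.90%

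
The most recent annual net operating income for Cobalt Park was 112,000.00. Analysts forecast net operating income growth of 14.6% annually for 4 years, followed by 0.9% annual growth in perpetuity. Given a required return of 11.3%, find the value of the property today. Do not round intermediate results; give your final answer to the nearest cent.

D_1 = 128352.00000
D_2 = 147091.39200
D_3 = 168566.73523
D_4 = 193177.47858
Terminal value at year 4: TV = D_4×(1+g_2)/(r−g_2) = 194916.07588/0.104 = 1874193.03734
P_0 = D_1/(1+r)^1 + D_2/(1+r)^2 + D_3/(1+r)^3 + D_4/(1+r)^4 + TV/(1+r)^4
    = 115320.75472 + 118739.96847 + 122260.56053 + 125885.53671 + 1221331.79369 = 1703538.61412

1703538.61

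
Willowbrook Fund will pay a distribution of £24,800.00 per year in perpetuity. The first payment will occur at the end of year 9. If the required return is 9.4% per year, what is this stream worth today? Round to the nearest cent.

£128583.50

Value at end of year 8: C / r = £24,800.00 / 0.094 = £263,829.7872
Discount to today: PV = £263,829.7872 / (1 + 0.094)^8 = £263,829.7872 / 2.051817 = £128,583.50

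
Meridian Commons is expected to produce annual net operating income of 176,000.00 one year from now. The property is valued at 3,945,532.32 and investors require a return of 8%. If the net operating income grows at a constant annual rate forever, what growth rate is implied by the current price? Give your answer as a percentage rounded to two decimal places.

P = D₁/(r−g) ⇒ g = r − D₁/P = 0.08 − 176,000.00/3,945,532.32 = 0.035393

3.54%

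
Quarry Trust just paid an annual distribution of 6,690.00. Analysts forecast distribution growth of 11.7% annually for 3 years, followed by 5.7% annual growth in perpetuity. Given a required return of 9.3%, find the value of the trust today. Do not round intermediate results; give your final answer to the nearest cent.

D_1 = 7472.73000
D_2 = 8347.03941
D_3 = 9323.64302
Terminal value at year 3: TV = D_3×(1+g_2)/(r−g_2) = 9855.09067/0.036 = 273752.51870
P_0 = D_1/(1+r)^1 + D_2/(1+r)^2 + D_3/(1+r)^3 + TV/(1+r)^3
    = 6836.89844 + 6987.02247 + 7140.44291 + 209651.33770 = 230615.70153

230615.70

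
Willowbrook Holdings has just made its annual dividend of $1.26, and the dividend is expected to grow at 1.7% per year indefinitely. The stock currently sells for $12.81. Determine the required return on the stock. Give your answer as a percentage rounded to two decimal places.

11.70%

D₁ = $1.26 × 1.017 = $1.2814
P = D₁/(r − g) ⇒ r = D₁/P + g = $1.2814/$12.81 + 0.017 = 0.100033 + 0.017 = 0.117033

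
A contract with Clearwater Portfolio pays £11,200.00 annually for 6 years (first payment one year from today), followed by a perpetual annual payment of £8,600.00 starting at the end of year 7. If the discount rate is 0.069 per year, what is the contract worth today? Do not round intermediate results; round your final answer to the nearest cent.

£137069.04

PV of 6-year annuity: £11,200.00 × [1 − (1+0.069)^−6] / 0.069 = 53550.45044
Perpetuity value at year 6: £8,600.00 / 0.069 = 124637.68116
PV of perpetuity: 124637.68116 / (1+0.069)^6 = 83518.58529
Total PV = 53550.45044 + 83518.58529 = 137069.03573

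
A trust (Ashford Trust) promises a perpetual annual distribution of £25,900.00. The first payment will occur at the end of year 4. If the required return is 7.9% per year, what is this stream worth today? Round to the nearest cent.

£260980.67

Value at end of year 3: C / r = £25,900.00 / 0.079 = £327,848.1013
Discount to today: PV = £327,848.1013 / (1 + 0.079)^3 = £327,848.1013 / 1.256216 = £260,980.67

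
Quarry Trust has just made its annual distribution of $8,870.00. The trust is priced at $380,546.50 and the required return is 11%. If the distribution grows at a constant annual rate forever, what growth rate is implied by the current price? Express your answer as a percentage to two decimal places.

P = D₀(1+g)/(r−g) ⇒ P(r−g) = D₀(1+g) ⇒ g(P+D₀) = P·r − D₀
g = (P·r − D₀)/(P + D₀) = ($380,546.50×0.11 − $8,870.00) / ($380,546.50 + $8,870.00) = 0.084717

8.47%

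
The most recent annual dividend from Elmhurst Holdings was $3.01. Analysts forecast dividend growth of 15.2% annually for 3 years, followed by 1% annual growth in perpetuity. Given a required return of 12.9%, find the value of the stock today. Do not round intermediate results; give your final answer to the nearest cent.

$36.54

D_1 = 3.46752
D_2 = 3.99458
D_3 = 4.60176
Terminal value at year 3: TV = D_3×(1+g_2)/(r−g_2) = 4.64778/0.119 = 39.05695
P_0 = D_1/(1+r)^1 + D_2/(1+r)^2 + D_3/(1+r)^3 + TV/(1+r)^3
    = 3.07132 + 3.13389 + 3.19773 + 27.14042 = 36.54336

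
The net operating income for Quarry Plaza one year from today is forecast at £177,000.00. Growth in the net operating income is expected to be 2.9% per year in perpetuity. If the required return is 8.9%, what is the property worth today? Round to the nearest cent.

£2950000.00

Growing perpetuity: P = D₁ / (r − g) = £177,000.0000 / (0.089 − 0.029) = £2,950,000.00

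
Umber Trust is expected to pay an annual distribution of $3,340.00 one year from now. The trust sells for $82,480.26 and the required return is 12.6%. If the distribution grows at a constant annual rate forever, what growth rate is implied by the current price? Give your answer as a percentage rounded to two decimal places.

8.55%

P = D₁/(r−g) ⇒ g = r − D₁/P = 0.126 − $3,340.00/$82,480.26 = 0.085505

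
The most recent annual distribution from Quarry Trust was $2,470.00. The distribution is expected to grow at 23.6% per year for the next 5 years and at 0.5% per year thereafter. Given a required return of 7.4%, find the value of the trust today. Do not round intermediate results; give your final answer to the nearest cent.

$91822.30

D_1 = 3052.92000
D_2 = 3773.40912
D_3 = 4663.93367
D_4 = 5764.62202
D_5 = 7125.07282
Terminal value at year 5: TV = D_5×(1+g_2)/(r−g_2) = 7160.69818/0.069 = 103778.23449
P_0 = D_1/(1+r)^1 + D_2/(1+r)^2 + D_3/(1+r)^3 + D_4/(1+r)^4 + D_5/(1+r)^5 + TV/(1+r)^5
    = 2842.56983 + 3271.33735 + 3764.77930 + 4332.65103 + 4986.17940 + 72624.78693 = 91822.30384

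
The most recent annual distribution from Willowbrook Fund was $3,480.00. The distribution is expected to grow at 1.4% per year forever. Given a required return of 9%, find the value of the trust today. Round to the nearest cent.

D₁ = D₀ × (1 + g) = $3,480.00 × 1.014 = $3,528.7200
Growing perpetuity: P = D₁ / (r − g) = $3,528.7200 / (0.09 − 0.014) = $46,430.53

$46430.53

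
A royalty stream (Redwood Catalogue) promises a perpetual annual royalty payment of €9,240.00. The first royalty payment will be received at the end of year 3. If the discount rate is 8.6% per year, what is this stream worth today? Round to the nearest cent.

€91099.05

Value at end of year 2: C / r = €9,240.00 / 0.086 = €107,441.8605
Discount to today: PV = €107,441.8605 / (1 + 0.086)^2 = €107,441.8605 / 1.179396 = €91,099.05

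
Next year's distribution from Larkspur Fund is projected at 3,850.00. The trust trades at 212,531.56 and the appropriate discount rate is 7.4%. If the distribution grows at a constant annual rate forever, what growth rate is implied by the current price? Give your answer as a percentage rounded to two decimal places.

5.59%

P = D₁/(r−g) ⇒ g = r − D₁/P = 0.074 − 3,850.00/212,531.56 = 0.055885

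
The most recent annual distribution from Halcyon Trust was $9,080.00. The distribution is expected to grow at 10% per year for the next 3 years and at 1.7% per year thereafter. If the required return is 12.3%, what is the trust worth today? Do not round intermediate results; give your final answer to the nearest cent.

$108012.18

D_1 = 9988.00000
D_2 = 10986.80000
D_3 = 12085.48000
Terminal value at year 3: TV = D_3×(1+g_2)/(r−g_2) = 12290.93316/0.106 = 115952.19962
P_0 = D_1/(1+r)^1 + D_2/(1+r)^2 + D_3/(1+r)^3 + TV/(1+r)^3
    = 8894.03384 + 8711.87642 + 8533.44975 + 81872.81501 = 108012.17501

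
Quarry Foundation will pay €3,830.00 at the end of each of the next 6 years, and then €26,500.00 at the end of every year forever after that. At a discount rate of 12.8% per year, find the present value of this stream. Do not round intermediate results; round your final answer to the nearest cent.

PV of 6-year annuity: €3,830.00 × [1 − (1+0.128)^−6] / 0.128 = 15396.27079
Perpetuity value at year 6: €26,500.00 / 0.128 = 207031.25000
PV of perpetuity: 207031.25000 / (1+0.128)^6 = 100503.52782
Total PV = 15396.27079 + 100503.52782 = 115899.79861

€115899.80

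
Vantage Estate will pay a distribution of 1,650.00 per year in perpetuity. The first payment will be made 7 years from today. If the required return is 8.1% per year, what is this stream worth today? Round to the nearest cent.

Value at end of year 6: C / r = 1,650.00 / 0.081 = 20,370.3704
Discount to today: PV = 20,370.3704 / (1 + 0.081)^6 = 20,370.3704 / 1.595711 = 12,765.70

12765.70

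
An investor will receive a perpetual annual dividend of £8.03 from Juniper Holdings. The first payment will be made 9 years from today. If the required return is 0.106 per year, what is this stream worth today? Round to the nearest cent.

£33.84

Value at end of year 8: C / r = £8.03 / 0.106 = £75.7547
Discount to today: PV = £75.7547 / (1 + 0.106)^8 = £75.7547 / 2.238933 = £33.84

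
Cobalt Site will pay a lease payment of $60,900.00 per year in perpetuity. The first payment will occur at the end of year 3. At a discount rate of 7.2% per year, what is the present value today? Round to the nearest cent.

$736029.51

Value at end of year 2: C / r = $60,900.00 / 0.072 = $845,833.3333
Discount to today: PV = $845,833.3333 / (1 + 0.072)^2 = $845,833.3333 / 1.149184 = $736,029.51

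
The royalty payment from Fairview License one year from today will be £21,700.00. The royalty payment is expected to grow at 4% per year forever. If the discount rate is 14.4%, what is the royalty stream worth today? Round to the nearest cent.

Growing perpetuity: P = D₁ / (r − g) = £21,700.0000 / (0.144 − 0.04) = £208,653.85

£208653.85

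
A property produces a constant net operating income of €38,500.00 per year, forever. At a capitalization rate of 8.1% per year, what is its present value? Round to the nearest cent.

€475308.64

Level perpetuity: PV = C / r = €38,500.00 / 0.081 = €475,308.64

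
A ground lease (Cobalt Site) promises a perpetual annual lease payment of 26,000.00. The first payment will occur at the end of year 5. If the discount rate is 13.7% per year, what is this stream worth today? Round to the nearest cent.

113556.22

Value at end of year 4: C / r = 26,000.00 / 0.137 = 189,781.0219
Discount to today: PV = 189,781.0219 / (1 + 0.137)^4 = 189,781.0219 / 1.671252 = 113,556.22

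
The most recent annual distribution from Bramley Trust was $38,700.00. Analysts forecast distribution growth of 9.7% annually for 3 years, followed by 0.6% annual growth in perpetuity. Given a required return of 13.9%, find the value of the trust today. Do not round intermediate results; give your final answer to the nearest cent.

$369266.96

D_1 = 42453.90000
D_2 = 46571.92830
D_3 = 51089.40535
Terminal value at year 3: TV = D_3×(1+g_2)/(r−g_2) = 51395.94178/0.133 = 386435.65246
P_0 = D_1/(1+r)^1 + D_2/(1+r)^2 + D_3/(1+r)^3 + TV/(1+r)^3
    = 37272.95874 + 35898.53884 + 34574.79991 + 261520.66702 = 369266.96450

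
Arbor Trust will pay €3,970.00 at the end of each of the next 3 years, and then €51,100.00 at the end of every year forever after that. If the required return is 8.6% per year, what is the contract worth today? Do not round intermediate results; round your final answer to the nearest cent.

PV of 3-year annuity: €3,970.00 × [1 − (1+0.086)^−3] / 0.086 = 10121.31374
Perpetuity value at year 3: €51,100.00 / 0.086 = 594186.04651
PV of perpetuity: 594186.04651 / (1+0.086)^3 = 463909.18700
Total PV = 10121.31374 + 463909.18700 = 474030.50074

€474030.50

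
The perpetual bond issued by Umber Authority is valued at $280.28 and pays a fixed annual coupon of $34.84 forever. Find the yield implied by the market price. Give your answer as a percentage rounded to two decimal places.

P = C/r ⇒ r = C/P = $34.84/$280.28 = 0.124304

12.43%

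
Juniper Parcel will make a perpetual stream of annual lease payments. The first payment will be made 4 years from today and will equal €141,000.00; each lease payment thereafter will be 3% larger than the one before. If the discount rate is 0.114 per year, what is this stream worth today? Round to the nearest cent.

Value at end of year 3: C₁ / (r − g) = €141,000.00 / (0.114 − 0.03) = €1,678,571.4286
Discount to today: PV = €1,678,571.4286 / (1 + 0.114)^3 = €1,678,571.4286 / 1.382470 = €1,214,183.30

€1214183.30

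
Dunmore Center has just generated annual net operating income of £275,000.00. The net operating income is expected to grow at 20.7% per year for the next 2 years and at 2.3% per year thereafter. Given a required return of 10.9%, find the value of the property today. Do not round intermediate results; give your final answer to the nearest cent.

D_1 = 331925.00000
D_2 = 400633.47500
Terminal value at year 2: TV = D_2×(1+g_2)/(r−g_2) = 409848.04492/0.086 = 4765674.94099
P_0 = D_1/(1+r)^1 + D_2/(1+r)^2 + TV/(1+r)^2
    = 299301.17223 + 325749.78799 + 3874907.36176 = 4499958.32197

£4499958.32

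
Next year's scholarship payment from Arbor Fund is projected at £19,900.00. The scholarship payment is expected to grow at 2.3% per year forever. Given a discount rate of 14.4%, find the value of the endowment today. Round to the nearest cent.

£164462.81

Growing perpetuity: P = D₁ / (r − g) = £19,900.0000 / (0.144 − 0.023) = £164,462.81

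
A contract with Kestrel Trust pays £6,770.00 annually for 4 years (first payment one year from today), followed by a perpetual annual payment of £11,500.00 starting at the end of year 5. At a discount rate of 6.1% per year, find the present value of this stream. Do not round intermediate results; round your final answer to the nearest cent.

PV of 4-year annuity: £6,770.00 × [1 − (1+0.061)^−4] / 0.061 = 23405.14779
Perpetuity value at year 4: £11,500.00 / 0.061 = 188524.59016
PV of perpetuity: 188524.59016 / (1+0.061)^4 = 148766.95359
Total PV = 23405.14779 + 148766.95359 = 172172.10138

£172172.10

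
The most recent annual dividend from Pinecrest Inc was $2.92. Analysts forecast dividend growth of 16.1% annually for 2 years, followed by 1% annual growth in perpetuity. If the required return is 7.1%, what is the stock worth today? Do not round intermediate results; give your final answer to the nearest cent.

D_1 = 3.39012
D_2 = 3.93593
Terminal value at year 2: TV = D_2×(1+g_2)/(r−g_2) = 3.97529/0.061 = 65.16867
P_0 = D_1/(1+r)^1 + D_2/(1+r)^2 + TV/(1+r)^2
    = 3.16538 + 3.43138 + 56.81459 = 63.41135

$63.41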